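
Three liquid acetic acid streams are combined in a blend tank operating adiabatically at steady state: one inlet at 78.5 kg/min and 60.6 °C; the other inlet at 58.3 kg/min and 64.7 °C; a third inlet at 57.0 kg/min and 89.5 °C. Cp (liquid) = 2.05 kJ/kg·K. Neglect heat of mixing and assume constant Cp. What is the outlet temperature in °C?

Energy balance with Q = 0: Σ ṁᵢCp,ᵢ(T_out − Tᵢ) = 0
Σ ṁᵢCp,ᵢTᵢ = 78.5×2.05×60.6 + 58.3×2.05×64.7 + 57.0×2.05×89.5 = 27943
Σ ṁᵢCp,ᵢ = 78.5×2.05 + 58.3×2.05 + 57.0×2.05 = 397.29
T_out = 27943 / 397.29 = 70.333 °C

T_out = 70.3 °C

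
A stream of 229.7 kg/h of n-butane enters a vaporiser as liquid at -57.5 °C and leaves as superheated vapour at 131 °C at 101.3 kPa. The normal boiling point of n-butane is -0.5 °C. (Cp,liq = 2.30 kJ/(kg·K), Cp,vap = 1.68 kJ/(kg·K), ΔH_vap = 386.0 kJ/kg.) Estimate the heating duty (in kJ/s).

Q = 47.1 kJ/s

liquid -57.5→-0.5 °C: 131.1 kJ/kg
vaporisation at -0.5 °C: 386 kJ/kg
vapour -0.5→131 °C: 220.92 kJ/kg
Δh = 131.1 + 386 + 220.92 = 738.02 kJ/kg
Q = ṁ·Δh = 229.7 kg/h × 738.02 kJ/kg = 169520 kJ/h
|Q| = 47.09 kW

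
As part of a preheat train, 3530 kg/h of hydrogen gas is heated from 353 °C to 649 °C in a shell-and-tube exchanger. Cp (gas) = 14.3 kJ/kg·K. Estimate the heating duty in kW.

Q = ṁ·Cp·ΔT = 3530 × 14.3 × (649 − 353) = 1.4942e+07 kJ/h
Converting: 1.4942e+07 / 3600 s = 4150.5 kW

Q = 4150 kW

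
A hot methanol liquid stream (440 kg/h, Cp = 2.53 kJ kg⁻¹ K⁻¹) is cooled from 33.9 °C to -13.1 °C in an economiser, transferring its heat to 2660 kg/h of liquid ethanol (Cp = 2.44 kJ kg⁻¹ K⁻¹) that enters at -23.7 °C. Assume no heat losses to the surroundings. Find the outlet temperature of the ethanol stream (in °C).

Heat released by hot stream: Q = 440 × 2.53 × (33.9 − -13.1) = 52320 kJ/h
Energy balance on cold side (adiabatic exchanger): Q = ṁ_c·Cp_c·(T_c,out − T_c,in)
T_c,out = -23.7 + 52320/(2660 × 2.44) = -15.639 °C

T_c,out = -15.6 °C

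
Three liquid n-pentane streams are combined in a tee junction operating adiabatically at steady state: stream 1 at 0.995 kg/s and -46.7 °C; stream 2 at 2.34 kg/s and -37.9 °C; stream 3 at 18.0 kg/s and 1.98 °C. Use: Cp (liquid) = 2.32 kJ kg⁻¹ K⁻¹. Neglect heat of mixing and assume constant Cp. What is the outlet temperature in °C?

No heat crosses the boundary, so H_out = H_in.
T_out = Σ ṁᵢCp,ᵢTᵢ / Σ ṁᵢCp,ᵢ
      = -230.87 / 49.497 = -4.6643 °C

T_out = -4.66 °C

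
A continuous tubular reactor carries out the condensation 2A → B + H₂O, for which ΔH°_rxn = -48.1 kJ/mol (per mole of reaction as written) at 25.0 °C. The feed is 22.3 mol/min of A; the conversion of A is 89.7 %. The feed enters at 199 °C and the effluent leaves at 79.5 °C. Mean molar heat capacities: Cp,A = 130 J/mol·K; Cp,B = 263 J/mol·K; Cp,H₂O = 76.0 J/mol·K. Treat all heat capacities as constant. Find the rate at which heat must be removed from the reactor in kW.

Q_out = 13.1 kW

Extent of reaction ξ = 0.897 × 22.3 / 2 = 10.002 mol/min
Reaction term: ξ·ΔH°_rxn = 10.002 × -48.1 = -481.07 kJ/min
Sensible, feed 199→25 °C: -504.43 kJ/min
Outlet flows (mol/min): A 2.2969, B 10.002, H₂O 10.002
Sensible, products 25→79.5 °C: 201.06 kJ/min
Q = ΔH = -784.44 kJ/min = -13.074 kW
Heat removed = 13.074 kW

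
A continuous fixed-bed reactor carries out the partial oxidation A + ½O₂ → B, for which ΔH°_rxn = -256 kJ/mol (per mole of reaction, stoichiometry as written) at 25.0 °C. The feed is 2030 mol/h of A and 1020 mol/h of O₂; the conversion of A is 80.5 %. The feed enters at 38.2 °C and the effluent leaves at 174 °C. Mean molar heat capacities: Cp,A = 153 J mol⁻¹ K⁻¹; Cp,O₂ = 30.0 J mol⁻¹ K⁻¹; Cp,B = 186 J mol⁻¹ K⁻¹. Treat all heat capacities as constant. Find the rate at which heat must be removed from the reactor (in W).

Extent of reaction ξ = 0.805 × 2030 = 1634.2 mol/h
Reaction term: ξ·ΔH°_rxn = 1634.2 × -256 = -418340 kJ/h
Sensible, feed 38.2→25 °C: -4503.7 kJ/h
Outlet flows (mol/h): A 395.85, O₂ 202.92, B 1634.2
Sensible, products 25→174 °C: 55220 kJ/h
Q = ΔH = -367630 kJ/h = -102.12 kW
Heat removed = 102120 W

Q_out = 102000 W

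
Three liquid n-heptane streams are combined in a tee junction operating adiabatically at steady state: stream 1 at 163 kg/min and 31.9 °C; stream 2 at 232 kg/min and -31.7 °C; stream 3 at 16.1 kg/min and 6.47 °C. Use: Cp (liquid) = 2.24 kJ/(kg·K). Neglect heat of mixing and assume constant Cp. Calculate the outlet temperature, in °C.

T_out = -4.99 °C

Energy balance with Q = 0: Σ ṁᵢCp,ᵢ(T_out − Tᵢ) = 0
Σ ṁᵢCp,ᵢTᵢ = 163×2.24×31.9 + 232×2.24×-31.7 + 16.1×2.24×6.47 = -4593.2
Σ ṁᵢCp,ᵢ = 163×2.24 + 232×2.24 + 16.1×2.24 = 920.86
T_out = -4593.2 / 920.86 = -4.9879 °C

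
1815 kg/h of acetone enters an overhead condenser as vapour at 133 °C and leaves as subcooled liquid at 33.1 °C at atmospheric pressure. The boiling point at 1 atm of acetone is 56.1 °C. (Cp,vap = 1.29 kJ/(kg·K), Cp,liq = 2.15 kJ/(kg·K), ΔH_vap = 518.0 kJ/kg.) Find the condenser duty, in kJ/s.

vapour 133→56.1 °C: -99.201 kJ/kg
condensation at 56.1 °C: -518 kJ/kg
liquid 56.1→33.1 °C: -49.45 kJ/kg
Δh = -99.201 + -518 + -49.45 = -666.65 kJ/kg
Q = ṁ·Δh = 1815 kg/h × -666.65 kJ/kg = -1.21e+06 kJ/h
|Q| = 336.1 kW

Q_c = 336 kJ/s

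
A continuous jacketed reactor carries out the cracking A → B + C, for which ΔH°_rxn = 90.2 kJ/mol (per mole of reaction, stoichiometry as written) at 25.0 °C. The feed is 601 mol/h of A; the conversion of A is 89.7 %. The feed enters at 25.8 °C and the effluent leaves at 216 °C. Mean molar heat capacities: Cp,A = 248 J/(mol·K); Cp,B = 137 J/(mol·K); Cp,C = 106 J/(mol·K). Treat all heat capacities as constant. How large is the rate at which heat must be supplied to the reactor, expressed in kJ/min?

Q_in = 1270 kJ/min

Extent of reaction ξ = 0.897 × 601 = 539.1 mol/h
Reaction term: ξ·ΔH°_rxn = 539.1 × 90.2 = 48627 kJ/h
Sensible, feed 25.8→25 °C: -119.24 kJ/h
Outlet flows (mol/h): A 61.903, B 539.1, C 539.1
Sensible, products 25→216 °C: 27953 kJ/h
Q = ΔH = 76461 kJ/h = 21.239 kW
Heat supplied = 1274.3 kJ/min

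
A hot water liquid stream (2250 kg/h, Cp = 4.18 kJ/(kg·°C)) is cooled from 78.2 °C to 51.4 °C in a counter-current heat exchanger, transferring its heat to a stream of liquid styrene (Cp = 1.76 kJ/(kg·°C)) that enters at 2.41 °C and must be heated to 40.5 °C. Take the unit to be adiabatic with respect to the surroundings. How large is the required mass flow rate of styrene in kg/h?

ṁ_c = 3760 kg/h

Heat released by hot stream: Q = 2250 × 4.18 × (78.2 − 51.4) = 252050 kJ/h
Energy balance on cold side (adiabatic exchanger): Q = ṁ_c·Cp_c·(T_c,out − T_c,in)
ṁ_c = 252050 / [1.76 × (40.5 − 2.41)] = 3759.8 kg/h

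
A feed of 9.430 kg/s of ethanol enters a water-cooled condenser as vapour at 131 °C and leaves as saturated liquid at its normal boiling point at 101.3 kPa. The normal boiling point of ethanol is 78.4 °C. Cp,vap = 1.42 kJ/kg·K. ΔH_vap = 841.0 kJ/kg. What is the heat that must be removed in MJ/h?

Q_c = 31100 MJ/h

vapour 131→78.4 °C: -74.692 kJ/kg
condensation at 78.4 °C: -841 kJ/kg
Δh = -74.692 + -841 = -915.69 kJ/kg
Q = ṁ·Δh = 9.430 kg/s × -915.69 kJ/kg = -8635 kJ/s
|Q| = 8635 kW = 31086 MJ/h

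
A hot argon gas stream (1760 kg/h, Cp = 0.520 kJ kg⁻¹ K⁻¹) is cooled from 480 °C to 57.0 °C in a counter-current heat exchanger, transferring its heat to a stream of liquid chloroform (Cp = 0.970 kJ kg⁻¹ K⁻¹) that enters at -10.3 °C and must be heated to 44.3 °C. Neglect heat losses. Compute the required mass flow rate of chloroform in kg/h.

Heat released by hot stream: Q = 1760 × 0.520 × (480 − 57.0) = 387130 kJ/h
Energy balance on cold side (adiabatic exchanger): Q = ṁ_c·Cp_c·(T_c,out − T_c,in)
ṁ_c = 387130 / [0.970 × (44.3 − -10.3)] = 7309.6 kg/h

ṁ_c = 7310 kg/h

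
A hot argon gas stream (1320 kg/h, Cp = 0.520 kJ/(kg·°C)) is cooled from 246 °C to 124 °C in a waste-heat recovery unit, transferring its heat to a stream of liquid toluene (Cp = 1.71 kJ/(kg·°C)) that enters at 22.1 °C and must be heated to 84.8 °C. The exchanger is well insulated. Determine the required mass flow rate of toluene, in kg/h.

Heat released by hot stream: Q = 1320 × 0.520 × (246 − 124) = 83741 kJ/h
Energy balance on cold side (adiabatic exchanger): Q = ṁ_c·Cp_c·(T_c,out − T_c,in)
ṁ_c = 83741 / [1.71 × (84.8 − 22.1)] = 781.04 kg/h

ṁ_c = 781 kg/h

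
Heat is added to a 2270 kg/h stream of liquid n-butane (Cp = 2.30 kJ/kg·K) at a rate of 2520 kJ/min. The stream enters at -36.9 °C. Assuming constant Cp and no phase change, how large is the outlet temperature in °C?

T_out = -7.94 °C

Q = 2520 kJ/min = 151200 kJ/h
ΔT = Q/(ṁ·Cp) = 151200/(2270×2.30) = 28.96 K
T_out = -36.9 + 28.96 = -7.94 °C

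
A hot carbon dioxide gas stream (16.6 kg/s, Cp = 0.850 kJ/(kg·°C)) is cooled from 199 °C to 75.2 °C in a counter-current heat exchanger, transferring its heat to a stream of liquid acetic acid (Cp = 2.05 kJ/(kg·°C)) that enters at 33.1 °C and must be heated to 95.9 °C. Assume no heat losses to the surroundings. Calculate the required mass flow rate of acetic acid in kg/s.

ṁ_c = 13.6 kg/s

Heat released by hot stream: Q = 16.6 × 0.850 × (199 − 75.2) = 1746.8 kJ/s
Energy balance on cold side (adiabatic exchanger): Q = ṁ_c·Cp_c·(T_c,out − T_c,in)
ṁ_c = 1746.8 / [2.05 × (95.9 − 33.1)] = 13.569 kg/s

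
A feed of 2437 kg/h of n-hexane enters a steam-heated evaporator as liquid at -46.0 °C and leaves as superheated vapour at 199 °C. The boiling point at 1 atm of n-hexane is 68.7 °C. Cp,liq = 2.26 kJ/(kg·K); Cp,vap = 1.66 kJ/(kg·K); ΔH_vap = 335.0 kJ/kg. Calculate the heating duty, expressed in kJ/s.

Q = 549 kJ/s

liquid -46.0→68.7 °C: 259.22 kJ/kg
vaporisation at 68.7 °C: 335 kJ/kg
vapour 68.7→199 °C: 216.3 kJ/kg
Δh = 259.22 + 335 + 216.3 = 810.52 kJ/kg
Q = ṁ·Δh = 2437 kg/h × 810.52 kJ/kg = 1.9752e+06 kJ/h
|Q| = 548.68 kW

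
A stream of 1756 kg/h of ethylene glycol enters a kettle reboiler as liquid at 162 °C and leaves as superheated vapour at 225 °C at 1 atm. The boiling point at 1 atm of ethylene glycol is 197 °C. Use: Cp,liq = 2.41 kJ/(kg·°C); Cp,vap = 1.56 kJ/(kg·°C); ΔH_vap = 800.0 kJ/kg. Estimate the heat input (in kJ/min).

Q = 27200 kJ/min

liquid 162→197 °C: 84.35 kJ/kg
vaporisation at 197 °C: 800 kJ/kg
vapour 197→225 °C: 43.68 kJ/kg
Δh = 84.35 + 800 + 43.68 = 928.03 kJ/kg
Q = ṁ·Δh = 1756 kg/h × 928.03 kJ/kg = 1.6296e+06 kJ/h
|Q| = 452.67 kW = 27160 kJ/min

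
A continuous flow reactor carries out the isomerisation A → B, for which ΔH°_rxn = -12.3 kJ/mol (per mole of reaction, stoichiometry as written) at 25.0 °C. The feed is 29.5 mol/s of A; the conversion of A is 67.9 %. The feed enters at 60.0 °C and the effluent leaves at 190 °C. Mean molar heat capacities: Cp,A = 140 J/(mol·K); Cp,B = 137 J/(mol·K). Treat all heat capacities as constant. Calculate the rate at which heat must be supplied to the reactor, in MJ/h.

Extent of reaction ξ = 0.679 × 29.5 = 20.03 mol/s
Reaction term: ξ·ΔH°_rxn = 20.03 × -12.3 = -246.38 kJ/s
Sensible, feed 60.0→25 °C: -144.55 kJ/s
Outlet flows (mol/s): A 9.4695, B 20.03
Sensible, products 25→190 °C: 671.53 kJ/s
Q = ΔH = 280.61 kJ/s = 280.61 kW
Heat supplied = 1010.2 MJ/h

Q_in = 1010 MJ/h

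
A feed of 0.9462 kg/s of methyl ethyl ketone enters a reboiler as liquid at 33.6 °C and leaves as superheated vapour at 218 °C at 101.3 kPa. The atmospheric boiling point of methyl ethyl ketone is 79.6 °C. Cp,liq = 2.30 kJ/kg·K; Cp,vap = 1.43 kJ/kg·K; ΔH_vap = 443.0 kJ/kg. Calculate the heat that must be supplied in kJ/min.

Q = 42400 kJ/min

liquid 33.6→79.6 °C: 105.8 kJ/kg
vaporisation at 79.6 °C: 443 kJ/kg
vapour 79.6→218 °C: 197.91 kJ/kg
Δh = 105.8 + 443 + 197.91 = 746.71 kJ/kg
Q = ṁ·Δh = 0.9462 kg/s × 746.71 kJ/kg = 706.54 kJ/s
|Q| = 706.54 kW = 42392 kJ/min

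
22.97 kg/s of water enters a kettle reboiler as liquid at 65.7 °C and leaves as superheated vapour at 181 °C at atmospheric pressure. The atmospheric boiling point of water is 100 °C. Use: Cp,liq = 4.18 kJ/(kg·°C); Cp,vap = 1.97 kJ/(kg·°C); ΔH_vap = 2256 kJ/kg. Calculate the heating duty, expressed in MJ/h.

liquid 65.7→100 °C: 143.37 kJ/kg
vaporisation at 100 °C: 2256 kJ/kg
vapour 100→181 °C: 159.57 kJ/kg
Δh = 143.37 + 2256 + 159.57 = 2558.9 kJ/kg
Q = ṁ·Δh = 22.97 kg/s × 2558.9 kJ/kg = 58779 kJ/s
|Q| = 58779 kW = 211600 MJ/h

Q = 212000 MJ/h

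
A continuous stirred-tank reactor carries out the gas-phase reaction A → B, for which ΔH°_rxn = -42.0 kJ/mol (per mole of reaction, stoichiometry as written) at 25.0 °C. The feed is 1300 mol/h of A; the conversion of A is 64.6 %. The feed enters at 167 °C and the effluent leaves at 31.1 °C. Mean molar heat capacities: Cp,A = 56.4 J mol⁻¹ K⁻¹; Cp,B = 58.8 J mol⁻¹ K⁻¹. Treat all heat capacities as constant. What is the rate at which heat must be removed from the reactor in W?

Extent of reaction ξ = 0.646 × 1300 = 839.8 mol/h
Reaction term: ξ·ΔH°_rxn = 839.8 × -42.0 = -35272 kJ/h
Sensible, feed 167→25 °C: -10411 kJ/h
Outlet flows (mol/h): A 460.2, B 839.8
Sensible, products 25→31.1 °C: 459.55 kJ/h
Q = ΔH = -45223 kJ/h = -12.562 kW
Heat removed = 12562 W

Q_out = 12600 W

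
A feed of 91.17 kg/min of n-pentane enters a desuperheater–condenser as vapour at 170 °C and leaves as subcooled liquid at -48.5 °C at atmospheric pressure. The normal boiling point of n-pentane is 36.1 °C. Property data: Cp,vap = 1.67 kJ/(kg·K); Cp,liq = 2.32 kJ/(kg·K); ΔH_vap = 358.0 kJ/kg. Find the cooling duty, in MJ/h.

Q_c = 4260 MJ/h

vapour 170→36.1 °C: -223.61 kJ/kg
condensation at 36.1 °C: -358 kJ/kg
liquid 36.1→-48.5 °C: -196.27 kJ/kg
Δh = -223.61 + -358 + -196.27 = -777.88 kJ/kg
Q = ṁ·Δh = 91.17 kg/min × -777.88 kJ/kg = -70920 kJ/min
|Q| = 1182 kW = 4255.2 MJ/h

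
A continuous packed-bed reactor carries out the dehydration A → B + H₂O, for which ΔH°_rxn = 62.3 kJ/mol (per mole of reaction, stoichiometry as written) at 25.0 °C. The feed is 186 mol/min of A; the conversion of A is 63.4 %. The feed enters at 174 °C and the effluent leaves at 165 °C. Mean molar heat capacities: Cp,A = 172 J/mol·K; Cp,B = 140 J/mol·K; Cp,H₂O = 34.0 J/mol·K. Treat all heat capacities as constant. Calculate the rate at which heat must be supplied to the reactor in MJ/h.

Extent of reaction ξ = 0.634 × 186 = 117.92 mol/min
Reaction term: ξ·ΔH°_rxn = 117.92 × 62.3 = 7346.7 kJ/min
Sensible, feed 174→25 °C: -4766.8 kJ/min
Outlet flows (mol/min): A 68.076, B 117.92, H₂O 117.92
Sensible, products 25→165 °C: 4511.9 kJ/min
Q = ΔH = 7091.8 kJ/min = 118.2 kW
Heat supplied = 425.51 MJ/h

Q_in = 426 MJ/h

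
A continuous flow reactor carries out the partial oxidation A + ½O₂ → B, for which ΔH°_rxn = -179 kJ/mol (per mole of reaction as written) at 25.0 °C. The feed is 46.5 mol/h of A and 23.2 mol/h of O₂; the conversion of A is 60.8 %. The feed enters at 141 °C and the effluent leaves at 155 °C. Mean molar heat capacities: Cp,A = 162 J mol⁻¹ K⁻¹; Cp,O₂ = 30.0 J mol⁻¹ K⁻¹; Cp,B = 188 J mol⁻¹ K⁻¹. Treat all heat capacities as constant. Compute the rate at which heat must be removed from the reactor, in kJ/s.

Q_out = 1.36 kJ/s

Extent of reaction ξ = 0.608 × 46.5 = 28.272 mol/h
Reaction term: ξ·ΔH°_rxn = 28.272 × -179 = -5060.7 kJ/h
Sensible, feed 141→25 °C: -954.56 kJ/h
Outlet flows (mol/h): A 18.228, O₂ 9.064, B 28.272
Sensible, products 25→155 °C: 1110.2 kJ/h
Q = ΔH = -4905.1 kJ/h = -1.3625 kW
Heat removed = 1.3625 kJ/s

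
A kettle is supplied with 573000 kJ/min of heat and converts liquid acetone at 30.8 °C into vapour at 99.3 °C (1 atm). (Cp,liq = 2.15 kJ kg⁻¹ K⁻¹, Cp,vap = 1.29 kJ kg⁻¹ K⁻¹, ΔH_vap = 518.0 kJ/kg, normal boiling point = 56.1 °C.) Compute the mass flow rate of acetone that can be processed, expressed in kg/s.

ṁ = 15.2 kg/s

Δh = 2.15×(56.1−30.8) + 518.0 + 1.29×(99.3−56.1) = 628.12 kJ/kg
Q = 573000 kJ/min = 9550 kJ/s = 9550 kJ/s
ṁ = Q/Δh = 9550 / 628.12 = 15.204 kg/s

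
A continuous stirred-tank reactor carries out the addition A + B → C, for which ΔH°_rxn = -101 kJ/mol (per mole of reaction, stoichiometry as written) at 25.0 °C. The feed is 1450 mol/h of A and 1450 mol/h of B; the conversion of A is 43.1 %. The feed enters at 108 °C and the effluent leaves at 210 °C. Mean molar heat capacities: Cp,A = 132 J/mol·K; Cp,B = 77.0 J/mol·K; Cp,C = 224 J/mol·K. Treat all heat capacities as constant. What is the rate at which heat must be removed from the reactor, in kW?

Extent of reaction ξ = 0.431 × 1450 = 624.95 mol/h
Reaction term: ξ·ΔH°_rxn = 624.95 × -101 = -63120 kJ/h
Sensible, feed 108→25 °C: -25153 kJ/h
Outlet flows (mol/h): A 825.05, B 825.05, C 624.95
Sensible, products 25→210 °C: 57798 kJ/h
Q = ΔH = -30475 kJ/h = -8.4652 kW
Heat removed = 8.4652 kW

Q_out = 8.47 kW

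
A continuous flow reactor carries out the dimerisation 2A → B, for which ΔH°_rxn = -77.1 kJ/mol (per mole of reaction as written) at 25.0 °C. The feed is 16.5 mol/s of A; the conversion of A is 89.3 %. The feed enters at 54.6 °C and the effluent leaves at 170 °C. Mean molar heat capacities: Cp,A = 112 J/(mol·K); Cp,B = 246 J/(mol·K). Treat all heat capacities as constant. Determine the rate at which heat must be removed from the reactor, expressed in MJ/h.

Extent of reaction ξ = 0.893 × 16.5 / 2 = 7.3673 mol/s
Reaction term: ξ·ΔH°_rxn = 7.3673 × -77.1 = -568.01 kJ/s
Sensible, feed 54.6→25 °C: -54.701 kJ/s
Outlet flows (mol/s): A 1.7655, B 7.3673
Sensible, products 25→170 °C: 291.46 kJ/s
Q = ΔH = -331.25 kJ/s = -331.25 kW
Heat removed = 1192.5 MJ/h

Q_out = 1190 MJ/h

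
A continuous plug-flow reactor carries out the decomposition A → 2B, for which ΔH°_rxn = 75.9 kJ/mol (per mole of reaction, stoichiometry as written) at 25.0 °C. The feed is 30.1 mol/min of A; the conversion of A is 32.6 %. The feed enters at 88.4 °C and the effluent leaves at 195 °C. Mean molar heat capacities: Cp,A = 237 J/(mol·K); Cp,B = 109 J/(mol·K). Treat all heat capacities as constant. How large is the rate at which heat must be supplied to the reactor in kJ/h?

Extent of reaction ξ = 0.326 × 30.1 = 9.8126 mol/min
Reaction term: ξ·ΔH°_rxn = 9.8126 × 75.9 = 744.78 kJ/min
Sensible, feed 88.4→25 °C: -452.28 kJ/min
Outlet flows (mol/min): A 20.287, B 19.625
Sensible, products 25→195 °C: 1181 kJ/min
Q = ΔH = 1473.5 kJ/min = 24.559 kW
Heat supplied = 88412 kJ/h

Q_in = 88400 kJ/h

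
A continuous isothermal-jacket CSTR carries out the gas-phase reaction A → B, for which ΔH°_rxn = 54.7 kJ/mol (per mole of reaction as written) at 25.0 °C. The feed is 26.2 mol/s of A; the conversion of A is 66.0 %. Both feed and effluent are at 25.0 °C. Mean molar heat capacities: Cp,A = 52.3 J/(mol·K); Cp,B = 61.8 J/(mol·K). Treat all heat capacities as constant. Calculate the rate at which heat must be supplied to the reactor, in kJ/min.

Extent of reaction ξ = 0.660 × 26.2 = 17.292 mol/s
Reaction term: ξ·ΔH°_rxn = 17.292 × 54.7 = 945.87 kJ/s
Q = ΔH = 945.87 kJ/s = 945.87 kW
Heat supplied = 56752 kJ/min

Q_in = 56800 kJ/min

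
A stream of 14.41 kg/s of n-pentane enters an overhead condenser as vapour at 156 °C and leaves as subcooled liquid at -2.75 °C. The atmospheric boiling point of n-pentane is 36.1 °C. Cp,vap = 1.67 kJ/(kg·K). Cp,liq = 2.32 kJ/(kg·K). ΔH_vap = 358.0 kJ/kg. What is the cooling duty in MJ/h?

Q_c = 33600 MJ/h

vapour 156→36.1 °C: -200.23 kJ/kg
condensation at 36.1 °C: -358 kJ/kg
liquid 36.1→-2.75 °C: -90.132 kJ/kg
Δh = -200.23 + -358 + -90.132 = -648.37 kJ/kg
Q = ṁ·Δh = 14.41 kg/s × -648.37 kJ/kg = -9342.9 kJ/s
|Q| = 9342.9 kW = 33635 MJ/h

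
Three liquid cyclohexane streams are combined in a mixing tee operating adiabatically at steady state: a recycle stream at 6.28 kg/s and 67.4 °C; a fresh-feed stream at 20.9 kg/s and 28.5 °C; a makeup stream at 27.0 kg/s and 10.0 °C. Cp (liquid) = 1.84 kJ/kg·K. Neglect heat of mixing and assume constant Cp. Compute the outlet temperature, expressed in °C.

T_out = 23.8 °C

Adiabatic, steady state ⇒ Σ ṁᵢCp,ᵢ(T_out − Tᵢ) = 0
T_out = Σ ṁᵢCp,ᵢTᵢ / Σ ṁᵢCp,ᵢ
      = 2371.6 / 99.691 = 23.79 °C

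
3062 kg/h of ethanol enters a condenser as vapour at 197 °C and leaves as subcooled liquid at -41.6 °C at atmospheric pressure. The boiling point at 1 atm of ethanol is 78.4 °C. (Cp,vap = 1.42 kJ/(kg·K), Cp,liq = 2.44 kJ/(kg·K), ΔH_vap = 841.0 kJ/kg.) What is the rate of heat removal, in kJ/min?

vapour 197→78.4 °C: -168.41 kJ/kg
condensation at 78.4 °C: -841 kJ/kg
liquid 78.4→-41.6 °C: -292.8 kJ/kg
Δh = -168.41 + -841 + -292.8 = -1302.2 kJ/kg
Q = ṁ·Δh = 3062 kg/h × -1302.2 kJ/kg = -3.9874e+06 kJ/h
|Q| = 1107.6 kW = 66456 kJ/min

Q_c = 66500 kJ/min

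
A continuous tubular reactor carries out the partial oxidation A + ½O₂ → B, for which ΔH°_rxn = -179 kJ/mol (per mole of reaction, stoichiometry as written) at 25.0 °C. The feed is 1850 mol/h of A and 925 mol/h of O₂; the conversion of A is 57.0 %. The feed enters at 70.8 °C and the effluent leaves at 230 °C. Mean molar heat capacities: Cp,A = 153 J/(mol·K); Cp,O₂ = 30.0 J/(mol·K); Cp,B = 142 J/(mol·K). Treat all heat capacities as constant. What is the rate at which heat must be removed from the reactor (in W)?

Extent of reaction ξ = 0.570 × 1850 = 1054.5 mol/h
Reaction term: ξ·ΔH°_rxn = 1054.5 × -179 = -188760 kJ/h
Sensible, feed 70.8→25 °C: -14235 kJ/h
Outlet flows (mol/h): A 795.5, O₂ 397.75, B 1054.5
Sensible, products 25→230 °C: 58094 kJ/h
Q = ΔH = -144900 kJ/h = -40.249 kW
Heat removed = 40249 W

Q_out = 40200 W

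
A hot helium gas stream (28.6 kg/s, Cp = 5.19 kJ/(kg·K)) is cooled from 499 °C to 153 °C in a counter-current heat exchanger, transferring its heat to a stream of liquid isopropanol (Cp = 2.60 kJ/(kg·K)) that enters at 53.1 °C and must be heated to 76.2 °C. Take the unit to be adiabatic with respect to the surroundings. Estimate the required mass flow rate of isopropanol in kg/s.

ṁ_c = 855 kg/s

Heat released by hot stream: Q = 28.6 × 5.19 × (499 − 153) = 51358 kJ/s
Energy balance on cold side (adiabatic exchanger): Q = ṁ_c·Cp_c·(T_c,out − T_c,in)
ṁ_c = 51358 / [2.60 × (76.2 − 53.1)] = 855.11 kg/s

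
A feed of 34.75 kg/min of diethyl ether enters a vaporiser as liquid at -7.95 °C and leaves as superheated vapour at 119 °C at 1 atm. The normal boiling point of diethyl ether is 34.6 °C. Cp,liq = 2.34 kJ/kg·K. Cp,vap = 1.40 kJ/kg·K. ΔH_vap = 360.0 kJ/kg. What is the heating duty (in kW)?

liquid -7.95→34.6 °C: 99.567 kJ/kg
vaporisation at 34.6 °C: 360 kJ/kg
vapour 34.6→119 °C: 118.16 kJ/kg
Δh = 99.567 + 360 + 118.16 = 577.73 kJ/kg
Q = ṁ·Δh = 34.75 kg/min × 577.73 kJ/kg = 20076 kJ/min
|Q| = 334.6 kW

Q = 335 kW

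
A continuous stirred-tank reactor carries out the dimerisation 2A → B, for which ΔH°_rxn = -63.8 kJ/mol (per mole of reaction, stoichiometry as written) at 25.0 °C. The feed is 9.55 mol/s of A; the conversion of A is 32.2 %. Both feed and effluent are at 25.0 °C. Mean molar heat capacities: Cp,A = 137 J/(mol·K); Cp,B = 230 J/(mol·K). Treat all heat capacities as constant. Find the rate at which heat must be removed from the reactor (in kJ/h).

Extent of reaction ξ = 0.322 × 9.55 / 2 = 1.5376 mol/s
Reaction term: ξ·ΔH°_rxn = 1.5376 × -63.8 = -98.096 kJ/s
Q = ΔH = -98.096 kJ/s = -98.096 kW
Heat removed = 353140 kJ/h

Q_out = 353000 kJ/h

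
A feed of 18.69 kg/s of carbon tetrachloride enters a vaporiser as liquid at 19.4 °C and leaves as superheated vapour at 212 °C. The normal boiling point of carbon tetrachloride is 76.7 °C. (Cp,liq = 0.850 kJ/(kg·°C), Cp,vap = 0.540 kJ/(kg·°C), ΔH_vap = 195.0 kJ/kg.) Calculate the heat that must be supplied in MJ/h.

liquid 19.4→76.7 °C: 48.705 kJ/kg
vaporisation at 76.7 °C: 195 kJ/kg
vapour 76.7→212 °C: 73.062 kJ/kg
Δh = 48.705 + 195 + 73.062 = 316.77 kJ/kg
Q = ṁ·Δh = 18.69 kg/s × 316.77 kJ/kg = 5920.4 kJ/s
|Q| = 5920.4 kW = 21313 MJ/h

Q = 21300 MJ/h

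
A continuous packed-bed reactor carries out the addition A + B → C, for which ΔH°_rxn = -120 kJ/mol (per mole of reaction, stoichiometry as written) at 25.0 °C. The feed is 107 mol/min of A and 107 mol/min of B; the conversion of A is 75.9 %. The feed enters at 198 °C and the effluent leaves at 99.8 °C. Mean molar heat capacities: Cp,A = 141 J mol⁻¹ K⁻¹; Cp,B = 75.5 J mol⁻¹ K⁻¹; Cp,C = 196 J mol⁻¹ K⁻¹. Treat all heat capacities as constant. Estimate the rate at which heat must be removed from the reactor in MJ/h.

Extent of reaction ξ = 0.759 × 107 = 81.213 mol/min
Reaction term: ξ·ΔH°_rxn = 81.213 × -120 = -9745.6 kJ/min
Sensible, feed 198→25 °C: -4007.6 kJ/min
Outlet flows (mol/min): A 25.787, B 25.787, C 81.213
Sensible, products 25→99.8 °C: 1608.2 kJ/min
Q = ΔH = -12145 kJ/min = -202.42 kW
Heat removed = 728.7 MJ/h

Q_out = 729 MJ/h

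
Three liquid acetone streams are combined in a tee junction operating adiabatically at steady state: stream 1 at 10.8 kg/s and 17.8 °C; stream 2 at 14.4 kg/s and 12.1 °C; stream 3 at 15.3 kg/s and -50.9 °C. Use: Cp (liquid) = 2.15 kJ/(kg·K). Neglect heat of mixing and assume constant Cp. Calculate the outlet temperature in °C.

Energy balance with Q = 0: Σ ṁᵢCp,ᵢ(T_out − Tᵢ) = 0
Σ ṁᵢCp,ᵢTᵢ = 10.8×2.15×17.8 + 14.4×2.15×12.1 + 15.3×2.15×-50.9 = -886.42
Σ ṁᵢCp,ᵢ = 10.8×2.15 + 14.4×2.15 + 15.3×2.15 = 87.075
T_out = -886.42 / 87.075 = -10.18 °C

T_out = -10.2 °C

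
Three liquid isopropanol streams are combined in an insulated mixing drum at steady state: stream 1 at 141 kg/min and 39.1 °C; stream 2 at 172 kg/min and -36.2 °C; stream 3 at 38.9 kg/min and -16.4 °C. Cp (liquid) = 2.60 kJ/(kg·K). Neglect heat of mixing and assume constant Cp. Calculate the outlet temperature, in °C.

No heat crosses the boundary, so H_out = H_in.
Σ ṁᵢCp,ᵢTᵢ = 141×2.60×39.1 + 172×2.60×-36.2 + 38.9×2.60×-16.4 = -3513.3
Σ ṁᵢCp,ᵢ = 141×2.60 + 172×2.60 + 38.9×2.60 = 914.94
T_out = -3513.3 / 914.94 = -3.8399 °C

T_out = -3.84 °C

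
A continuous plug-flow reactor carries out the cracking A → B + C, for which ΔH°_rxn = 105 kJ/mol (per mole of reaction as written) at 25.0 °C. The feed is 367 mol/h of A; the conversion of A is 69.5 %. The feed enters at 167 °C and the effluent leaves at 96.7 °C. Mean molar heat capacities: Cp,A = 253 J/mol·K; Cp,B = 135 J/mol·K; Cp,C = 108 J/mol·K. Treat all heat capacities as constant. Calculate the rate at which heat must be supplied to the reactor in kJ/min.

Extent of reaction ξ = 0.695 × 367 = 255.06 mol/h
Reaction term: ξ·ΔH°_rxn = 255.06 × 105 = 26782 kJ/h
Sensible, feed 167→25 °C: -13185 kJ/h
Outlet flows (mol/h): A 111.94, B 255.06, C 255.06
Sensible, products 25→96.7 °C: 6474.5 kJ/h
Q = ΔH = 20072 kJ/h = 5.5754 kW
Heat supplied = 334.53 kJ/min

Q_in = 335 kJ/min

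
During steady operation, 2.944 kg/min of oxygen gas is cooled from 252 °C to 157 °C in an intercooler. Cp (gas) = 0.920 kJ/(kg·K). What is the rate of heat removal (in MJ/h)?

Q_c = 15.4 MJ/h

Q = ṁ·Cp·ΔT = 2.944 × 0.920 × (157 − 252) = -257.31 kJ/min
Converting: 257.31 / 60 s = 4.2884 kW
Cooling duty = 15.438 MJ/h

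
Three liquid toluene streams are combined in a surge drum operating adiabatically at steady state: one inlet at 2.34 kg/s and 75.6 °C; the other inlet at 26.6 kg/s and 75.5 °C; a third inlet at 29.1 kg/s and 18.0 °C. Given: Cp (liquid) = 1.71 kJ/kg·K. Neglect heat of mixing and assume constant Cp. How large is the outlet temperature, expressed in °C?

Adiabatic, steady state ⇒ Σ ṁᵢCp,ᵢ(T_out − Tᵢ) = 0
Σ ṁᵢCp,ᵢTᵢ = 2.34×1.71×75.6 + 26.6×1.71×75.5 + 29.1×1.71×18.0 = 4632.4
Σ ṁᵢCp,ᵢ = 2.34×1.71 + 26.6×1.71 + 29.1×1.71 = 99.248
T_out = 4632.4 / 99.248 = 46.675 °C

T_out = 46.7 °C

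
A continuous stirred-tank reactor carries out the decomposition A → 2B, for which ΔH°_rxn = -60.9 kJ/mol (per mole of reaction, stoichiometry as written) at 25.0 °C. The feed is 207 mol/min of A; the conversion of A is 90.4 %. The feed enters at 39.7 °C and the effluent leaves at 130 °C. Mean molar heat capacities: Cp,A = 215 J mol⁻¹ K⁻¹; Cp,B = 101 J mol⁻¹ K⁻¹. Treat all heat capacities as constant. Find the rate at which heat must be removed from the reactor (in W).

Q_out = 127000 W

Extent of reaction ξ = 0.904 × 207 = 187.13 mol/min
Reaction term: ξ·ΔH°_rxn = 187.13 × -60.9 = -11396 kJ/min
Sensible, feed 39.7→25 °C: -654.22 kJ/min
Outlet flows (mol/min): A 19.872, B 374.26
Sensible, products 25→130 °C: 4417.6 kJ/min
Q = ΔH = -7632.7 kJ/min = -127.21 kW
Heat removed = 127210 W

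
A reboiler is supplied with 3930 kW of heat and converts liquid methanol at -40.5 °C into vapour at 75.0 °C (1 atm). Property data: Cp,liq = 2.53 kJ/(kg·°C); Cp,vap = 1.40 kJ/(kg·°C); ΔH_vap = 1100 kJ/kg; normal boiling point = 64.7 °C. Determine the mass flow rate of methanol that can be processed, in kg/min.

Δh = 2.53×(64.7−-40.5) + 1100 + 1.40×(75.0−64.7) = 1380.6 kJ/kg
Q = 3930 kW = 3930 kJ/s = 235800 kJ/min
ṁ = Q/Δh = 235800 / 1380.6 = 170.8 kg/min

ṁ = 171 kg/min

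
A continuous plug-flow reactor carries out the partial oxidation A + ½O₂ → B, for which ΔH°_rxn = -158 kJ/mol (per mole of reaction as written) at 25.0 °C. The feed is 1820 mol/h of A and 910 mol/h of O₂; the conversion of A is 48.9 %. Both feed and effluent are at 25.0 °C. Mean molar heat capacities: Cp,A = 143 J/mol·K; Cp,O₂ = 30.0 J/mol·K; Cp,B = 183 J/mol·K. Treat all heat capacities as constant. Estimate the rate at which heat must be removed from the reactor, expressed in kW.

Q_out = 39.1 kW

Extent of reaction ξ = 0.489 × 1820 = 889.98 mol/h
Reaction term: ξ·ΔH°_rxn = 889.98 × -158 = -140620 kJ/h
Q = ΔH = -140620 kJ/h = -39.06 kW
Heat removed = 39.06 kW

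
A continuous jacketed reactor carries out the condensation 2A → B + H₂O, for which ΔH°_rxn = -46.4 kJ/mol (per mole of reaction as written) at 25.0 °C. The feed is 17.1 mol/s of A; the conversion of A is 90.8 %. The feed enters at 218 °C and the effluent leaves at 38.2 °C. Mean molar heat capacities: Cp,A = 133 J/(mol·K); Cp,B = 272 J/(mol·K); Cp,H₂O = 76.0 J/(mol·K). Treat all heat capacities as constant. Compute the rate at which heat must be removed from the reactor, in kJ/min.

Q_out = 45600 kJ/min

Extent of reaction ξ = 0.908 × 17.1 / 2 = 7.7634 mol/s
Reaction term: ξ·ΔH°_rxn = 7.7634 × -46.4 = -360.22 kJ/s
Sensible, feed 218→25 °C: -438.94 kJ/s
Outlet flows (mol/s): A 1.5732, B 7.7634, H₂O 7.7634
Sensible, products 25→38.2 °C: 38.424 kJ/s
Q = ΔH = -760.74 kJ/s = -760.74 kW
Heat removed = 45644 kJ/min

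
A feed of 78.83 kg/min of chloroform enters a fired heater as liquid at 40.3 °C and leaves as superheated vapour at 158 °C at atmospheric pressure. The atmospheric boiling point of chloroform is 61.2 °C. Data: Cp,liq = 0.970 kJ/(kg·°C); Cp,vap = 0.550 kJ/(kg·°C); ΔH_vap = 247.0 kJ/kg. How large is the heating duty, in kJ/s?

Q = 421 kJ/s

liquid 40.3→61.2 °C: 20.273 kJ/kg
vaporisation at 61.2 °C: 247 kJ/kg
vapour 61.2→158 °C: 53.24 kJ/kg
Δh = 20.273 + 247 + 53.24 = 320.51 kJ/kg
Q = ṁ·Δh = 78.83 kg/min × 320.51 kJ/kg = 25266 kJ/min
|Q| = 421.1 kW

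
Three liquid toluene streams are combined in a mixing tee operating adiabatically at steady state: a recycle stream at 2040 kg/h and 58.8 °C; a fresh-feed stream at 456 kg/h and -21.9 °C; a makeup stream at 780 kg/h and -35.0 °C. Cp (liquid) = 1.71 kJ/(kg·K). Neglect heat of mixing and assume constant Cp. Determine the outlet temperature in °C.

T_out = 25.2 °C

No heat crosses the boundary, so H_out = H_in.
T_out = Σ ṁᵢCp,ᵢTᵢ / Σ ṁᵢCp,ᵢ
      = 141360 / 5602 = 25.234 °C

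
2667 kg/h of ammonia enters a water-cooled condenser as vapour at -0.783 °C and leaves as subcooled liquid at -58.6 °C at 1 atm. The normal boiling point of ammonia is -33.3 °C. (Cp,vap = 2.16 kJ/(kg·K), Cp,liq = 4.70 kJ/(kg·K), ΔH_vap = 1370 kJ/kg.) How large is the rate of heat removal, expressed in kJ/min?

Q_c = 69300 kJ/min

vapour -0.783→-33.3 °C: -70.237 kJ/kg
condensation at -33.3 °C: -1370 kJ/kg
liquid -33.3→-58.6 °C: -118.91 kJ/kg
Δh = -70.237 + -1370 + -118.91 = -1559.1 kJ/kg
Q = ṁ·Δh = 2667 kg/h × -1559.1 kJ/kg = -4.1582e+06 kJ/h
|Q| = 1155.1 kW = 69304 kJ/min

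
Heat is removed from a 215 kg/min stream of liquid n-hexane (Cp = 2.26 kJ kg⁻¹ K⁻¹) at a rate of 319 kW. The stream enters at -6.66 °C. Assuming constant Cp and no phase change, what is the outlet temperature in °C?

T_out = -46.1 °C

Q = 319 kW = 19140 kJ/min
ΔT = Q/(ṁ·Cp) = 19140/(215×2.26) = 39.391 K
T_out = -6.66 − 39.391 = -46.051 °C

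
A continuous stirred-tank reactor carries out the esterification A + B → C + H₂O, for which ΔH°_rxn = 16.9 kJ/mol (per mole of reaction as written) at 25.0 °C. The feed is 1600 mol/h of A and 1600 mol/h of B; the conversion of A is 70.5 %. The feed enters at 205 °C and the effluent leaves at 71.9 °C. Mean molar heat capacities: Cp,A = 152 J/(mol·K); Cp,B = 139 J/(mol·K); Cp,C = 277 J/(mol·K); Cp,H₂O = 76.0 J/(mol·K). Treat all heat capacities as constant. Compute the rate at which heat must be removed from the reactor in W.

Extent of reaction ξ = 0.705 × 1600 = 1128 mol/h
Reaction term: ξ·ΔH°_rxn = 1128 × 16.9 = 19063 kJ/h
Sensible, feed 205→25 °C: -83808 kJ/h
Outlet flows (mol/h): A 472, B 472, C 1128, H₂O 1128
Sensible, products 25→71.9 °C: 25117 kJ/h
Q = ΔH = -39628 kJ/h = -11.008 kW
Heat removed = 11008 W

Q_out = 11000 W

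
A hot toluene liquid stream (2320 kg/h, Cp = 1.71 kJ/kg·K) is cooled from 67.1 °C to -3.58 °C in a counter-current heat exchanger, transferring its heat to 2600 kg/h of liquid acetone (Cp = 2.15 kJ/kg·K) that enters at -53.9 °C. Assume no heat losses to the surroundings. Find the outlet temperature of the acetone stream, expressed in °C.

Heat released by hot stream: Q = 2320 × 1.71 × (67.1 − -3.58) = 280400 kJ/h
Energy balance on cold side (adiabatic exchanger): Q = ṁ_c·Cp_c·(T_c,out − T_c,in)
T_c,out = -53.9 + 280400/(2600 × 2.15) = -3.7387 °C

T_c,out = -3.74 °C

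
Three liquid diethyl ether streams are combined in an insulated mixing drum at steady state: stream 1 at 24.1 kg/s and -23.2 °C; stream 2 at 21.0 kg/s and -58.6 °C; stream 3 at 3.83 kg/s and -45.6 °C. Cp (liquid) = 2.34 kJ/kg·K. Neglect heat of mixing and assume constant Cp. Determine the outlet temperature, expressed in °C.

T_out = -40.1 °C

Energy balance with Q = 0: Σ ṁᵢCp,ᵢ(T_out − Tᵢ) = 0
Σ ṁᵢCp,ᵢTᵢ = 24.1×2.34×-23.2 + 21.0×2.34×-58.6 + 3.83×2.34×-45.6 = -4596.6
Σ ṁᵢCp,ᵢ = 24.1×2.34 + 21.0×2.34 + 3.83×2.34 = 114.5
T_out = -4596.6 / 114.5 = -40.146 °C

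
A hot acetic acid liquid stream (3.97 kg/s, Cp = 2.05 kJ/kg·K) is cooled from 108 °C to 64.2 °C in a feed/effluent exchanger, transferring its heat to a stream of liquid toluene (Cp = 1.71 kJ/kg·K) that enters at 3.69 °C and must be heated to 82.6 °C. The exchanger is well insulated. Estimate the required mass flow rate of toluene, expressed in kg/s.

Heat released by hot stream: Q = 3.97 × 2.05 × (108 − 64.2) = 356.47 kJ/s
Energy balance on cold side (adiabatic exchanger): Q = ṁ_c·Cp_c·(T_c,out − T_c,in)
ṁ_c = 356.47 / [1.71 × (82.6 − 3.69)] = 2.6417 kg/s

ṁ_c = 2.64 kg/s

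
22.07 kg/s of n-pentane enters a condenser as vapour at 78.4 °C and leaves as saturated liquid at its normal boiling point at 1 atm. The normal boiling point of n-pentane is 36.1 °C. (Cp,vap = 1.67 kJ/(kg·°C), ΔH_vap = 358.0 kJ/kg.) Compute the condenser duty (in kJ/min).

Q_c = 568000 kJ/min

vapour 78.4→36.1 °C: -70.641 kJ/kg
condensation at 36.1 °C: -358 kJ/kg
Δh = -70.641 + -358 = -428.64 kJ/kg
Q = ṁ·Δh = 22.07 kg/s × -428.64 kJ/kg = -9460.1 kJ/s
|Q| = 9460.1 kW = 567610 kJ/min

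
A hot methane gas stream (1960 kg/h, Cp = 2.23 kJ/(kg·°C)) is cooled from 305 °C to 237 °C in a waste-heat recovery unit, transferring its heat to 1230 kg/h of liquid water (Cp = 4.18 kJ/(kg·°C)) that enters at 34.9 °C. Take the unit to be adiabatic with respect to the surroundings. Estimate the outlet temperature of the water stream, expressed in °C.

Heat released by hot stream: Q = 1960 × 2.23 × (305 − 237) = 297210 kJ/h
Energy balance on cold side (adiabatic exchanger): Q = ṁ_c·Cp_c·(T_c,out − T_c,in)
T_c,out = 34.9 + 297210/(1230 × 4.18) = 92.708 °C

T_c,out = 92.7 °C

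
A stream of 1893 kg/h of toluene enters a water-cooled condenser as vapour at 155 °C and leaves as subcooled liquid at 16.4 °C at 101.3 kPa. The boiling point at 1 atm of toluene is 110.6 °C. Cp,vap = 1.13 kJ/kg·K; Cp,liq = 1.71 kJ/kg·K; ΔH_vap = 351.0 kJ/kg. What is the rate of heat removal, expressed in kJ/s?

Q_c = 296 kJ/s

vapour 155→110.6 °C: -50.172 kJ/kg
condensation at 110.6 °C: -351 kJ/kg
liquid 110.6→16.4 °C: -161.08 kJ/kg
Δh = -50.172 + -351 + -161.08 = -562.25 kJ/kg
Q = ṁ·Δh = 1893 kg/h × -562.25 kJ/kg = -1.0643e+06 kJ/h
|Q| = 295.65 kW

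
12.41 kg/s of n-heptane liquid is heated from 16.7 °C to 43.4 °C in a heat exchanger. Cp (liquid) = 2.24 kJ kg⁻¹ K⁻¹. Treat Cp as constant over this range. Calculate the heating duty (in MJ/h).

Q = ṁ·Cp·ΔT = 12.41 × 2.24 × (43.4 − 16.7) = 742.22 kJ/s
Heating duty = 2672 MJ/h

Q = 2670 MJ/h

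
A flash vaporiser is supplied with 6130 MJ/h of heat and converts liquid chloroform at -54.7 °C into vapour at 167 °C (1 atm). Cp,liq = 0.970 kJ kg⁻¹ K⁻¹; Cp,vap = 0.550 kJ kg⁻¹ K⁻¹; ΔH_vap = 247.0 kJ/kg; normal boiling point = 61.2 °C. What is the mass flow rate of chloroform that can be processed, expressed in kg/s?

Δh = 0.970×(61.2−-54.7) + 247.0 + 0.550×(167−61.2) = 417.61 kJ/kg
Q = 6130 MJ/h = 1702.8 kJ/s = 1702.8 kJ/s
ṁ = Q/Δh = 1702.8 / 417.61 = 4.0774 kg/s

ṁ = 4.08 kg/s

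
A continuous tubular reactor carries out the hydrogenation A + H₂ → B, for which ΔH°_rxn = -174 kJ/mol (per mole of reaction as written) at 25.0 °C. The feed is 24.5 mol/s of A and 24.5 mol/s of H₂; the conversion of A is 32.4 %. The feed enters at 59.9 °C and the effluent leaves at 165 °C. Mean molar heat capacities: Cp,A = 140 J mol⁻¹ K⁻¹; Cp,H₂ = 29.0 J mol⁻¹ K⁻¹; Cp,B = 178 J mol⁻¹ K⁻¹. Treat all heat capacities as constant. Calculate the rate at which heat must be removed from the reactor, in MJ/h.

Extent of reaction ξ = 0.324 × 24.5 = 7.938 mol/s
Reaction term: ξ·ΔH°_rxn = 7.938 × -174 = -1381.2 kJ/s
Sensible, feed 59.9→25 °C: -144.5 kJ/s
Outlet flows (mol/s): A 16.562, H₂ 16.562, B 7.938
Sensible, products 25→165 °C: 589.67 kJ/s
Q = ΔH = -936.04 kJ/s = -936.04 kW
Heat removed = 3369.8 MJ/h

Q_out = 3370 MJ/h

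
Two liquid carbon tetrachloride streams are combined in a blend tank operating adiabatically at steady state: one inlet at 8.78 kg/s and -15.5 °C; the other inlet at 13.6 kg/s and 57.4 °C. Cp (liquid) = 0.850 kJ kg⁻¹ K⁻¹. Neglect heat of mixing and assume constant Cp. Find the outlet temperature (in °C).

T_out = 28.8 °C

Adiabatic, steady state ⇒ Σ ṁᵢCp,ᵢ(T_out − Tᵢ) = 0
T_out = Σ ṁᵢCp,ᵢTᵢ / Σ ṁᵢCp,ᵢ
      = 547.87 / 19.023 = 28.8 °C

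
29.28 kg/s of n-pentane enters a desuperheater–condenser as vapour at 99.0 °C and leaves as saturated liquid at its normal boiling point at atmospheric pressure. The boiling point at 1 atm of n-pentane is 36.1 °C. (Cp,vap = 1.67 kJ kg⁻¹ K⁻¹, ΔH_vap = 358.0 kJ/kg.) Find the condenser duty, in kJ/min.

vapour 99.0→36.1 °C: -105.04 kJ/kg
condensation at 36.1 °C: -358 kJ/kg
Δh = -105.04 + -358 = -463.04 kJ/kg
Q = ṁ·Δh = 29.28 kg/s × -463.04 kJ/kg = -13558 kJ/s
|Q| = 13558 kW = 813470 kJ/min

Q_c = 813000 kJ/min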